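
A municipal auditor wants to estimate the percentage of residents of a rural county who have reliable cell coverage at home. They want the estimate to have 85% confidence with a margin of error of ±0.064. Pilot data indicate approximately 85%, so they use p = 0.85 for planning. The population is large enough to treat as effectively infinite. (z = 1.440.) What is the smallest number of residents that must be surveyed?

With p = 0.85, p(1−p) = 0.1275.
n = z²·p(1−p)/E² = 1.440² × 0.1275 / 0.064² = 2.0736 × 0.1275 / 0.004096 ≈ 64.55.
Rounding up gives n = 65.

65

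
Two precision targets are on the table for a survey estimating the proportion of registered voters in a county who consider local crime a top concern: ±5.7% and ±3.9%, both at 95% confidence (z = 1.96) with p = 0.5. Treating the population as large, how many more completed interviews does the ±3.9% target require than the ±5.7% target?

336

At ±5.7%: n = 1.96² × 0.2500 / 0.057² ≈ 295.60 → 296.
At ±3.9%: n = 1.96² × 0.2500 / 0.039² ≈ 631.43 → 632.
Additional respondents: 632 − 296 = 336.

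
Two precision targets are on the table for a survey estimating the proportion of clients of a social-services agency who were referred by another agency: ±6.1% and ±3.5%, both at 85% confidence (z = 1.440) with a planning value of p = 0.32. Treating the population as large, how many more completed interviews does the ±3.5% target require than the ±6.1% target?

247

At ±6.1%: n = 1.440² × 0.2176 / 0.061² ≈ 121.26 → 122.
At ±3.5%: n = 1.440² × 0.2176 / 0.035² ≈ 368.34 → 369.
Additional respondents: 369 − 122 = 247.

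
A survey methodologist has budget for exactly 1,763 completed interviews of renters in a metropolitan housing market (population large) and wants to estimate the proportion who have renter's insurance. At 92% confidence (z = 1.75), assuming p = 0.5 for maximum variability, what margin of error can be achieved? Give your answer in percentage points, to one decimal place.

2.1

SE(p̂) = √[p(1−p)/n] = √[0.2500/1763] = 0.01191.
E = z × SE = 1.75 × 0.01191 = 0.02084, or 2.1 percentage points.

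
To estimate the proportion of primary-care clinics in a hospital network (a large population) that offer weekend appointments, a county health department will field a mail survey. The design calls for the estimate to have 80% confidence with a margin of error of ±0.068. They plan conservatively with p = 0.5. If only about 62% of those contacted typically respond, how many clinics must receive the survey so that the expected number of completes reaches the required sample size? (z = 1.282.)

Completed interviews needed: n₀ = 1.282² × 0.2500 / 0.068² ≈ 88.86 → 89.
At a 62% response rate, contacts needed = 89 / 0.62 ≈ 143.55 → 144.

144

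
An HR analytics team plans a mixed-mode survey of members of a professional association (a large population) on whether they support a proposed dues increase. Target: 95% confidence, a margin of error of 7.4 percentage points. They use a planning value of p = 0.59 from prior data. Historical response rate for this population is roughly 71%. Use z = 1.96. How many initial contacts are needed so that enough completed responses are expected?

240

Completed interviews needed: n₀ = 1.96² × 0.2419 / 0.074² ≈ 169.70 → 170.
At a 71% response rate, contacts needed = 170 / 0.71 ≈ 239.44 → 240.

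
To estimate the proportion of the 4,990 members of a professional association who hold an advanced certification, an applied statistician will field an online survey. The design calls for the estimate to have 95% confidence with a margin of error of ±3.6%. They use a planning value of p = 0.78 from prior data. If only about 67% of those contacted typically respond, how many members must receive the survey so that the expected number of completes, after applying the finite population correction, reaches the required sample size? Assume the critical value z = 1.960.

690

Completed interviews needed (unadjusted): n₀ = 1.960² × 0.1716 / 0.036² ≈ 508.66 → 509.
FPC for N = 4,990: n = 509 / (1 + 508/4990) = 509 / 1.1018 ≈ 461.97 → 462.
At a 67% response rate, contacts needed = 462 / 0.67 ≈ 689.55 → 690.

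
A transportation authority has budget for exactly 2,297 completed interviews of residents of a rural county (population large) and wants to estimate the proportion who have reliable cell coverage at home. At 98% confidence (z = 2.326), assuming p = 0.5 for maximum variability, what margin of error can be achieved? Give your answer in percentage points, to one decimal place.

SE(p̂) = √[p(1−p)/n] = √[0.2500/2297] = 0.01043.
E = z × SE = 2.326 × 0.01043 = 0.02427, or 2.4 percentage points.

2.4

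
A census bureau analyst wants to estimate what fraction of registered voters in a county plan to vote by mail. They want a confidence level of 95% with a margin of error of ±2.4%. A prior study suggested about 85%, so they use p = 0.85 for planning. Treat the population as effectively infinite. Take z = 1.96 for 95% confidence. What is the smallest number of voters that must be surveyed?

851

With p = 0.85, p(1−p) = 0.1275.
n = z²·p(1−p)/E² = 1.96² × 0.1275 / 0.024² = 3.8416 × 0.1275 / 0.000576 ≈ 850.35.
Rounding up gives n = 851.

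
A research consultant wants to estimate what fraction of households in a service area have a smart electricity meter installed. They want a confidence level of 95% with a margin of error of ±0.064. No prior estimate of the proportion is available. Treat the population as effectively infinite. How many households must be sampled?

235

For 95% confidence, z = 1.96.
With no prior estimate, use p = 0.5, giving p(1−p) = 0.25.
n = z²·p(1−p)/E² = 1.96² × 0.2500 / 0.064² = 3.8416 × 0.2500 / 0.004096 ≈ 234.47.
Rounding up gives n = 235.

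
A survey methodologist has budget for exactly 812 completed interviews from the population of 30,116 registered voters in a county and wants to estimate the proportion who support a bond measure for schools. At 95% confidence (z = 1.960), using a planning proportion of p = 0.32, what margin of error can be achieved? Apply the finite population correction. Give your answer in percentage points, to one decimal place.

3.2

Finite-population factor: (N−n)/(N−1) = (30116−812)/(30116−1) = 0.9731.
SE(p̂) = √[p(1−p)/n · (N−n)/(N−1)] = √[0.2176/812 × 0.9731] = 0.01615.
E = z × SE = 1.960 × 0.01615 = 0.03165 ≈ 3.2 percentage points.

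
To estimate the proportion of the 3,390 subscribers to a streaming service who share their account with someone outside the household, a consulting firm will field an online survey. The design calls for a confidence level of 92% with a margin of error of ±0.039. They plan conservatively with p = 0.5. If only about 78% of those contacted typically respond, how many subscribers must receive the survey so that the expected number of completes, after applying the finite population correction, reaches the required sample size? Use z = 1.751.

563

Completed interviews needed (unadjusted): n₀ = 1.751² × 0.2500 / 0.039² ≈ 503.94 → 504.
FPC for N = 3,390: n = 504 / (1 + 503/3390) = 504 / 1.1484 ≈ 438.88 → 439.
At a 78% response rate, contacts needed = 439 / 0.78 ≈ 562.82 → 563.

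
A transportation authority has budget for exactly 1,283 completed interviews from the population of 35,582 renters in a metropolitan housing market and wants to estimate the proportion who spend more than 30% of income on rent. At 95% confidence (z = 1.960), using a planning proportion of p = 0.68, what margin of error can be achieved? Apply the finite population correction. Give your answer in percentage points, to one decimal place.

2.5

Finite-population factor: (N−n)/(N−1) = (35582−1283)/(35582−1) = 0.9640.
SE(p̂) = √[p(1−p)/n · (N−n)/(N−1)] = √[0.2176/1283 × 0.9640] = 0.01279.
E = z × SE = 1.960 × 0.01279 = 0.02506 ≈ 2.5 percentage points.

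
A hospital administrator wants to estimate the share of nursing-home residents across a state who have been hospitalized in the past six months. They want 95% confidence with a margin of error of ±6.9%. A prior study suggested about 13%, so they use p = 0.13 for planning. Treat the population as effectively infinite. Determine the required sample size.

For 95% confidence, z = 1.96.
With p = 0.13, p(1−p) = 0.1131.
n = z²·p(1−p)/E² = 1.96² × 0.1131 / 0.069² = 3.8416 × 0.1131 / 0.004761 ≈ 91.26.
Rounding up gives n = 92.

92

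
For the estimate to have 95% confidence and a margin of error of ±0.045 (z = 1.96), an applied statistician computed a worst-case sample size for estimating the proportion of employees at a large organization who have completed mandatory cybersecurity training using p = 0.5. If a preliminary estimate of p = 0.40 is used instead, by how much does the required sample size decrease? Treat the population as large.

Conservative (p = 0.5): n = 1.96² × 0.25 / 0.045² ≈ 474.27 → 475.
Using p = 0.40: p(1−p) = 0.2400, so n = 1.96² × 0.2400 / 0.045² ≈ 455.30 → 456.
Reduction: 475 − 456 = 19.

19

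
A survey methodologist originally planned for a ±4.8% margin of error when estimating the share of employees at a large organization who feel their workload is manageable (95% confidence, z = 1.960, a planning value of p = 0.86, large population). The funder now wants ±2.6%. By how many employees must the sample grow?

At ±4.8%: n = 1.960² × 0.1204 / 0.048² ≈ 200.75 → 201.
At ±2.6%: n = 1.960² × 0.1204 / 0.026² ≈ 684.21 → 685.
Additional respondents: 685 − 201 = 484.

484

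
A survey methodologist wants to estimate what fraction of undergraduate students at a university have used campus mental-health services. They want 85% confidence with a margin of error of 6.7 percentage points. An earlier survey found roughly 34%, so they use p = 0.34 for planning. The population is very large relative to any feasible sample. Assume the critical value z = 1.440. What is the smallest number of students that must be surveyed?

With p = 0.34, p(1−p) = 0.2244.
n = z²·p(1−p)/E² = 1.440² × 0.2244 / 0.067² = 2.0736 × 0.2244 / 0.004489 ≈ 103.66.
Rounding up gives n = 104.

104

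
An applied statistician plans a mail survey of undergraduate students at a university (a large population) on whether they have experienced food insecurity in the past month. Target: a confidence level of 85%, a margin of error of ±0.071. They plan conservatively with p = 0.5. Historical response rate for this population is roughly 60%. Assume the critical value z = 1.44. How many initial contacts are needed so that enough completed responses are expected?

172

Completed interviews needed: n₀ = 1.44² × 0.2500 / 0.071² ≈ 102.84 → 103.
At a 60% response rate, contacts needed = 103 / 0.60 ≈ 171.67 → 172.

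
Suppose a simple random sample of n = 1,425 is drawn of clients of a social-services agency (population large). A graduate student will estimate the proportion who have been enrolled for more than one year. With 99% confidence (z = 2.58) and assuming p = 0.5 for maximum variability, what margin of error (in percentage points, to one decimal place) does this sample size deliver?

3.4

SE(p̂) = √[p(1−p)/n] = √[0.2500/1425] = 0.01325.
E = z × SE = 2.58 × 0.01325 = 0.03417, or 3.4 percentage points.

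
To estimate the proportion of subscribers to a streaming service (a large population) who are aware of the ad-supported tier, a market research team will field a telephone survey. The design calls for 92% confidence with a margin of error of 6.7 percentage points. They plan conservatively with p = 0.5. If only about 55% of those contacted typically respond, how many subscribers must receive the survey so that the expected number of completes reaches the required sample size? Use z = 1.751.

311

Completed interviews needed: n₀ = 1.751² × 0.2500 / 0.067² ≈ 170.75 → 171.
At a 55% response rate, contacts needed = 171 / 0.55 ≈ 310.91 → 311.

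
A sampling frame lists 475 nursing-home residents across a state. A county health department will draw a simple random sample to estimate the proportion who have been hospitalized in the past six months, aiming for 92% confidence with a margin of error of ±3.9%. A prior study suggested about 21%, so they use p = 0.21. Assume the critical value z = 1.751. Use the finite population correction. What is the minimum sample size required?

197

Unadjusted: n₀ = 1.751² × 0.21 × 0.79 / 0.039² ≈ 334.42, so n₀ = 335.
Finite population correction with N = 475: n = n₀ / (1 + (n₀−1)/N) = 335 / (1 + 334/475) = 335 / 1.7032 ≈ 196.69.
Rounding up, n = 197.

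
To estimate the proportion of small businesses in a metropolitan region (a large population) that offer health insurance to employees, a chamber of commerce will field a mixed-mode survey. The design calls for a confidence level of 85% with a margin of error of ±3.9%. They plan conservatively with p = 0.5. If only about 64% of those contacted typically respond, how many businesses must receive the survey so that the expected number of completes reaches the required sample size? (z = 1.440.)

Completed interviews needed: n₀ = 1.440² × 0.2500 / 0.039² ≈ 340.83 → 341.
At a 64% response rate, contacts needed = 341 / 0.64 ≈ 532.81 → 533.

533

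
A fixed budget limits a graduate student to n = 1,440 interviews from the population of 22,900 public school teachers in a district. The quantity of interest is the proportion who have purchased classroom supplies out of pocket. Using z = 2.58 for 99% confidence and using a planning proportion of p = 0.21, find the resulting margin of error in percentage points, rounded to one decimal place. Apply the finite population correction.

Finite-population factor: (N−n)/(N−1) = (22900−1440)/(22900−1) = 0.9372.
SE(p̂) = √[p(1−p)/n · (N−n)/(N−1)] = √[0.1659/1440 × 0.9372] = 0.01039.
E = z × SE = 2.58 × 0.01039 = 0.02681 ≈ 2.7 percentage points.

2.7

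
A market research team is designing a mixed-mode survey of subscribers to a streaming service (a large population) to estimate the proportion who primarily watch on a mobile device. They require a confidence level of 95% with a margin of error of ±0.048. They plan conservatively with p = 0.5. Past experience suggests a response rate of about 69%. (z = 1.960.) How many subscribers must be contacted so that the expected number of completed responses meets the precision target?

605

Completed interviews needed: n₀ = 1.960² × 0.2500 / 0.048² ≈ 416.84 → 417.
At a 69% response rate, contacts needed = 417 / 0.69 ≈ 604.35 → 605.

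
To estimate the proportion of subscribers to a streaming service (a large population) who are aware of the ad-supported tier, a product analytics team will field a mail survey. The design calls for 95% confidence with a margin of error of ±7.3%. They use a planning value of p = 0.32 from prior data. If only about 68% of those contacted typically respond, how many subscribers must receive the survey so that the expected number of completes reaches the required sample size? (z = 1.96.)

Completed interviews needed: n₀ = 1.96² × 0.2176 / 0.073² ≈ 156.86 → 157.
At a 68% response rate, contacts needed = 157 / 0.68 ≈ 230.88 → 231.

231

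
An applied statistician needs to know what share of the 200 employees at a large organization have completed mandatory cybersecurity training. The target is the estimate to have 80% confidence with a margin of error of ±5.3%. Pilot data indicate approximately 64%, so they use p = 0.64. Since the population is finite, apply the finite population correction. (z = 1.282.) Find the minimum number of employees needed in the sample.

81

Unadjusted: n₀ = 1.282² × 0.64 × 0.36 / 0.053² ≈ 134.81, so n₀ = 135.
Finite population correction with N = 200: n = n₀ / (1 + (n₀−1)/N) = 135 / (1 + 134/200) = 135 / 1.6700 ≈ 80.84.
Rounding up, n = 81.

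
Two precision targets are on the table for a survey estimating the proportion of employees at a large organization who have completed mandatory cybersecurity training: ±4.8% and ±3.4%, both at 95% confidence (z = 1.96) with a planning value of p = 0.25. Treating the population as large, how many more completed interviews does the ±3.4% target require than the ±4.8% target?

311

At ±4.8%: n = 1.96² × 0.1875 / 0.048² ≈ 312.63 → 313.
At ±3.4%: n = 1.96² × 0.1875 / 0.034² ≈ 623.10 → 624.
Additional respondents: 624 − 313 = 311.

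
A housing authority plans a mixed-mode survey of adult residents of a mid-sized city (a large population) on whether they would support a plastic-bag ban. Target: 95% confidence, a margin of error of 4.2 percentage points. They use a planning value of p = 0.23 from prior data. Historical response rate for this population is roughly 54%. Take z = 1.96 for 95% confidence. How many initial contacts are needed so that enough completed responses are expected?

715

Completed interviews needed: n₀ = 1.96² × 0.1771 / 0.042² ≈ 385.68 → 386.
At a 54% response rate, contacts needed = 386 / 0.54 ≈ 714.81 → 715.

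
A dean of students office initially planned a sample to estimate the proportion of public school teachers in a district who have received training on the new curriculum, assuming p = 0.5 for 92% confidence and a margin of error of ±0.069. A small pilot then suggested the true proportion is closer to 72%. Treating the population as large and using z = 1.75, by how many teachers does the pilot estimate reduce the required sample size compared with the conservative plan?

Conservative (p = 0.5): n = 1.75² × 0.25 / 0.069² ≈ 160.81 → 161.
Using p = 0.72: p(1−p) = 0.2016, so n = 1.75² × 0.2016 / 0.069² ≈ 129.68 → 130.
Reduction: 161 − 130 = 31.

31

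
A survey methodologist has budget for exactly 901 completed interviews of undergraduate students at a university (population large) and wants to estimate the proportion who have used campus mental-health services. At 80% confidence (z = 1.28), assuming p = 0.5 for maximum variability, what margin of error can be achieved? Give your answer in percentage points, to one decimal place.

2.1

SE(p̂) = √[p(1−p)/n] = √[0.2500/901] = 0.01666.
E = z × SE = 1.28 × 0.01666 = 0.02132, or 2.1 percentage points.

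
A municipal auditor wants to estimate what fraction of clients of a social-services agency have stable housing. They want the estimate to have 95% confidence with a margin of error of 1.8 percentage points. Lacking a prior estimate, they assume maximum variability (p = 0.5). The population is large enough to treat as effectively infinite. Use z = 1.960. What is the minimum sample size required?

With p = 0.5, p(1−p) = 0.25.
n = z²·p(1−p)/E² = 1.960² × 0.2500 / 0.018² = 3.8416 × 0.2500 / 0.000324 ≈ 2964.20.
Rounding up gives n = 2965.

2965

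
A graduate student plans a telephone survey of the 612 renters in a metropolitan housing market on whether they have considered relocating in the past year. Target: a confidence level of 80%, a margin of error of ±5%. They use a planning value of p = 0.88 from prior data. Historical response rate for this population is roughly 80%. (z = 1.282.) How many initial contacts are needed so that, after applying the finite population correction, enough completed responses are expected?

79

Completed interviews needed (unadjusted): n₀ = 1.282² × 0.1056 / 0.050² ≈ 69.42 → 70.
FPC for N = 612: n = 70 / (1 + 69/612) = 70 / 1.1127 ≈ 62.91 → 63.
At an 80% response rate, contacts needed = 63 / 0.80 ≈ 78.75 → 79.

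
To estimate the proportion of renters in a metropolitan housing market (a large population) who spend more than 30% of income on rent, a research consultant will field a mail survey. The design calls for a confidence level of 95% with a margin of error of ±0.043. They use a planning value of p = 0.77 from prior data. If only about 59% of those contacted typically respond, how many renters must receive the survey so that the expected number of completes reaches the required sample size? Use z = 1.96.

624

Completed interviews needed: n₀ = 1.96² × 0.1771 / 0.043² ≈ 367.95 → 368.
At a 59% response rate, contacts needed = 368 / 0.59 ≈ 623.73 → 624.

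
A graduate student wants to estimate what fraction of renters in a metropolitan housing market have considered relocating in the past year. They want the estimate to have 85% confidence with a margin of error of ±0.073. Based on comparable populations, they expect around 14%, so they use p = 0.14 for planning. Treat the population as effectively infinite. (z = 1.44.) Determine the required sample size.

47

With p = 0.14, p(1−p) = 0.1204.
n = z²·p(1−p)/E² = 1.44² × 0.1204 / 0.073² = 2.0736 × 0.1204 / 0.005329 ≈ 46.85.
Rounding up gives n = 47.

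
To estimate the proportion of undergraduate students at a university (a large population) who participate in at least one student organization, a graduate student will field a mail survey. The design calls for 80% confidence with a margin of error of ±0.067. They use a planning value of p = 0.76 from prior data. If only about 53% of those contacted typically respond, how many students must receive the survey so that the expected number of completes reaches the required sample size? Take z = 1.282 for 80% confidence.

127

Completed interviews needed: n₀ = 1.282² × 0.1824 / 0.067² ≈ 66.78 → 67.
At a 53% response rate, contacts needed = 67 / 0.53 ≈ 126.42 → 127.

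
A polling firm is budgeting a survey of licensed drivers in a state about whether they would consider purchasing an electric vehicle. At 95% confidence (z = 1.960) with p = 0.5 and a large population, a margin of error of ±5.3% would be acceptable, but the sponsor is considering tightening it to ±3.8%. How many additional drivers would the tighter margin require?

At ±5.3%: n = 1.960² × 0.2500 / 0.053² ≈ 341.90 → 342.
At ±3.8%: n = 1.960² × 0.2500 / 0.038² ≈ 665.10 → 666.
Additional respondents: 666 − 342 = 324.

324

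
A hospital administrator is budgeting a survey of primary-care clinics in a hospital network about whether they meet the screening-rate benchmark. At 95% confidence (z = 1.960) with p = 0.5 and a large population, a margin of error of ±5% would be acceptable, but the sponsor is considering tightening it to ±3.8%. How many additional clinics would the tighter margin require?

281

At ±5%: n = 1.960² × 0.2500 / 0.050² ≈ 384.16 → 385.
At ±3.8%: n = 1.960² × 0.2500 / 0.038² ≈ 665.10 → 666.
Additional respondents: 666 − 385 = 281.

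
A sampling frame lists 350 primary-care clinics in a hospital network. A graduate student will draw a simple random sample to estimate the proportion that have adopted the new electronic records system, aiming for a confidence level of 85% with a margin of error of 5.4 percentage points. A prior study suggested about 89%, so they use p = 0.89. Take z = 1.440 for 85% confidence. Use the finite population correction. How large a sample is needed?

Unadjusted: n₀ = 1.440² × 0.89 × 0.11 / 0.054² ≈ 69.62, so n₀ = 70.
Finite population correction with N = 350: n = n₀ / (1 + (n₀−1)/N) = 70 / (1 + 69/350) = 70 / 1.1971 ≈ 58.47.
Rounding up, n = 59.

59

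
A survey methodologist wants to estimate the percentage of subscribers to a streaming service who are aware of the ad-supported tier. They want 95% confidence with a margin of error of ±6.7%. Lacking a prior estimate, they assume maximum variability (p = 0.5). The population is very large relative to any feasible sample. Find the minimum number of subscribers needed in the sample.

For 95% confidence, z = 1.96.
With p = 0.5, p(1−p) = 0.25.
n = z²·p(1−p)/E² = 1.96² × 0.2500 / 0.067² = 3.8416 × 0.2500 / 0.004489 ≈ 213.95.
Rounding up gives n = 214.

214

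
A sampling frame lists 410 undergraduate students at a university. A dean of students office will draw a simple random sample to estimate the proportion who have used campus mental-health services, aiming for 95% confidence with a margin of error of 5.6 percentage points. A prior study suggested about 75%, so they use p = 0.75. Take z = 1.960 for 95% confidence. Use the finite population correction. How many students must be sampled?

Unadjusted: n₀ = 1.960² × 0.75 × 0.25 / 0.056² ≈ 229.69, so n₀ = 230.
Finite population correction with N = 410: n = n₀ / (1 + (n₀−1)/N) = 230 / (1 + 229/410) = 230 / 1.5585 ≈ 147.57.
Rounding up, n = 148.

148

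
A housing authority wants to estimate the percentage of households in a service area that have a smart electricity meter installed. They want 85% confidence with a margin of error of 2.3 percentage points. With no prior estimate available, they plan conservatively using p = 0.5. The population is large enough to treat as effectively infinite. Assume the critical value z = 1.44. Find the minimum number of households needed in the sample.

With p = 0.5, p(1−p) = 0.25.
n = z²·p(1−p)/E² = 1.44² × 0.2500 / 0.023² = 2.0736 × 0.2500 / 0.000529 ≈ 979.96.
Rounding up gives n = 980.

980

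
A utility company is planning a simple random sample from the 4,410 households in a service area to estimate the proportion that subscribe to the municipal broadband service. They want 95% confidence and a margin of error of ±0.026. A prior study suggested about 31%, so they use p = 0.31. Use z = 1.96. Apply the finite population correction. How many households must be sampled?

954

Unadjusted: n₀ = 1.96² × 0.31 × 0.69 / 0.026² ≈ 1215.56, so n₀ = 1216.
Finite population correction with N = 4,410: n = n₀ / (1 + (n₀−1)/N) = 1216 / (1 + 1215/4410) = 1216 / 1.2755 ≈ 953.34.
Rounding up, n = 954.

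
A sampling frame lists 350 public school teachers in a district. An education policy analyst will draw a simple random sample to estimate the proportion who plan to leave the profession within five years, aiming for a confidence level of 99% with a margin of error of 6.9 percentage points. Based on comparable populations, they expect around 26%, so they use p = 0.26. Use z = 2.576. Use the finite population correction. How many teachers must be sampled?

153

Unadjusted: n₀ = 2.576² × 0.26 × 0.74 / 0.069² ≈ 268.16, so n₀ = 269.
Finite population correction with N = 350: n = n₀ / (1 + (n₀−1)/N) = 269 / (1 + 268/350) = 269 / 1.7657 ≈ 152.35.
Rounding up, n = 153.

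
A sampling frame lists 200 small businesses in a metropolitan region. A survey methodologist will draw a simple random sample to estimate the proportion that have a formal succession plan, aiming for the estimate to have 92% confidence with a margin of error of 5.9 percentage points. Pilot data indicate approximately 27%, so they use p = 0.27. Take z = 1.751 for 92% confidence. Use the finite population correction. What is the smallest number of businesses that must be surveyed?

94

Unadjusted: n₀ = 1.751² × 0.27 × 0.73 / 0.059² ≈ 173.60, so n₀ = 174.
Finite population correction with N = 200: n = n₀ / (1 + (n₀−1)/N) = 174 / (1 + 173/200) = 174 / 1.8650 ≈ 93.30.
Rounding up, n = 94.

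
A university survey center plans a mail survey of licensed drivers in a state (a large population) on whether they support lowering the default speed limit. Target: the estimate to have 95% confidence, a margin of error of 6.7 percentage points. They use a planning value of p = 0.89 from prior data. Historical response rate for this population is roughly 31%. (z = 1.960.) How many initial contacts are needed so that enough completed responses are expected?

Completed interviews needed: n₀ = 1.960² × 0.0979 / 0.067² ≈ 83.78 → 84.
At a 31% response rate, contacts needed = 84 / 0.31 ≈ 270.97 → 271.

271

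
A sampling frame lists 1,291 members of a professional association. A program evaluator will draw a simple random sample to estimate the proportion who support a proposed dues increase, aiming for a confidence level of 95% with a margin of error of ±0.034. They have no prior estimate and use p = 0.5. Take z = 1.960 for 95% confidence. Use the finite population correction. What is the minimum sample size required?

Unadjusted: n₀ = 1.960² × 0.50 × 0.50 / 0.034² ≈ 830.80, so n₀ = 831.
Finite population correction with N = 1,291: n = n₀ / (1 + (n₀−1)/N) = 831 / (1 + 830/1291) = 831 / 1.6429 ≈ 505.81.
Rounding up, n = 506.

506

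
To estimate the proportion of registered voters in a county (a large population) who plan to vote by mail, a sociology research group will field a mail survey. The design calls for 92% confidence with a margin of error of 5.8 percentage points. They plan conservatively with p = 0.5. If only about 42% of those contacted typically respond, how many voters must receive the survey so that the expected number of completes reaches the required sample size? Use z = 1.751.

Completed interviews needed: n₀ = 1.751² × 0.2500 / 0.058² ≈ 227.85 → 228.
At a 42% response rate, contacts needed = 228 / 0.42 ≈ 542.86 → 543.

543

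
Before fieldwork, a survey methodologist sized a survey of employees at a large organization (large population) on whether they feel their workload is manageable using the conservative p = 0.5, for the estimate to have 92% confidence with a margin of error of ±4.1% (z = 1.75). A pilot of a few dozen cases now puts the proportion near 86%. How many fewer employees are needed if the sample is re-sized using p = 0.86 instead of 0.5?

236

Conservative (p = 0.5): n = 1.75² × 0.25 / 0.041² ≈ 455.46 → 456.
Using p = 0.86: p(1−p) = 0.1204, so n = 1.75² × 0.1204 / 0.041² ≈ 219.35 → 220.
Reduction: 456 − 220 = 236.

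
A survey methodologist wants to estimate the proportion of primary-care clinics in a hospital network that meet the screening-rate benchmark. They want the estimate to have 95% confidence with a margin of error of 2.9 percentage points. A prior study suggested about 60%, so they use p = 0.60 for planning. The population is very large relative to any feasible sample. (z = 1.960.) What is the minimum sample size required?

1097

With p = 0.60, p(1−p) = 0.2400.
n = z²·p(1−p)/E² = 1.960² × 0.2400 / 0.029² = 3.8416 × 0.2400 / 0.000841 ≈ 1096.29.
Rounding up gives n = 1097.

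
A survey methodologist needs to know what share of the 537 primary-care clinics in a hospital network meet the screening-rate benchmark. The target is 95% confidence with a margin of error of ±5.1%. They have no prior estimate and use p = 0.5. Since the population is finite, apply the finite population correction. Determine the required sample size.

For 95% confidence, z = 1.960.
Unadjusted: n₀ = 1.960² × 0.50 × 0.50 / 0.051² ≈ 369.24, so n₀ = 370.
Finite population correction with N = 537: n = n₀ / (1 + (n₀−1)/N) = 370 / (1 + 369/537) = 370 / 1.6872 ≈ 219.30.
Rounding up, n = 220.

220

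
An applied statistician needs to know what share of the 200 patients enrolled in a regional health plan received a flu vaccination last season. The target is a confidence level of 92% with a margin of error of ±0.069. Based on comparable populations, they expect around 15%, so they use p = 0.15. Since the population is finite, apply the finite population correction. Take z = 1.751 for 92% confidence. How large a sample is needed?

59

Unadjusted: n₀ = 1.751² × 0.15 × 0.85 / 0.069² ≈ 82.11, so n₀ = 83.
Finite population correction with N = 200: n = n₀ / (1 + (n₀−1)/N) = 83 / (1 + 82/200) = 83 / 1.4100 ≈ 58.87.
Rounding up, n = 59.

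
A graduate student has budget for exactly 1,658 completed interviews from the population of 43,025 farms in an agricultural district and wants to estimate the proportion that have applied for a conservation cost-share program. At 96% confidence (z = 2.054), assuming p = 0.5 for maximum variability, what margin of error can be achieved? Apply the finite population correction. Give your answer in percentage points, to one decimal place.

2.5

Finite-population factor: (N−n)/(N−1) = (43025−1658)/(43025−1) = 0.9615.
SE(p̂) = √[p(1−p)/n · (N−n)/(N−1)] = √[0.2500/1658 × 0.9615] = 0.01204.
E = z × SE = 2.054 × 0.01204 = 0.02473 ≈ 2.5 percentage points.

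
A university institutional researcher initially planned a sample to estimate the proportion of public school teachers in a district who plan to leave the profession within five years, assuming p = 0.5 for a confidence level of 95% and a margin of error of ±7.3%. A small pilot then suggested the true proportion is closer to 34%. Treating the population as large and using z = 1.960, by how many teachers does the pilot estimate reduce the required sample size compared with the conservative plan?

19

Conservative (p = 0.5): n = 1.960² × 0.25 / 0.073² ≈ 180.22 → 181.
Using p = 0.34: p(1−p) = 0.2244, so n = 1.960² × 0.2244 / 0.073² ≈ 161.77 → 162.
Reduction: 181 − 162 = 19.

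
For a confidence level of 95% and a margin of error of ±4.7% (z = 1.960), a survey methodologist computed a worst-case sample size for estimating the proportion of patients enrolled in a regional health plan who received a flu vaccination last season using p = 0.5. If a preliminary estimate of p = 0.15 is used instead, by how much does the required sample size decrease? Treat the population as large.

213

Conservative (p = 0.5): n = 1.960² × 0.25 / 0.047² ≈ 434.77 → 435.
Using p = 0.15: p(1−p) = 0.1275, so n = 1.960² × 0.1275 / 0.047² ≈ 221.73 → 222.
Reduction: 435 − 222 = 213.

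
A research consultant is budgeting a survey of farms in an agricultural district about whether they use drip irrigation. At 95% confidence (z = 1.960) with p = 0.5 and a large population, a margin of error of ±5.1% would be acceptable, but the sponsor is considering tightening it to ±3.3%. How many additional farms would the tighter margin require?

512

At ±5.1%: n = 1.960² × 0.2500 / 0.051² ≈ 369.24 → 370.
At ±3.3%: n = 1.960² × 0.2500 / 0.033² ≈ 881.91 → 882.
Additional respondents: 882 − 370 = 512.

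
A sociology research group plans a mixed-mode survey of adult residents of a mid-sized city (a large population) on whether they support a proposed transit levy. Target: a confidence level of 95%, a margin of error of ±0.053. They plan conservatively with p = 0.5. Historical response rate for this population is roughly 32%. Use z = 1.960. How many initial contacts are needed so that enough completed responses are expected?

Completed interviews needed: n₀ = 1.960² × 0.2500 / 0.053² ≈ 341.90 → 342.
At a 32% response rate, contacts needed = 342 / 0.32 ≈ 1068.75 → 1069.

1069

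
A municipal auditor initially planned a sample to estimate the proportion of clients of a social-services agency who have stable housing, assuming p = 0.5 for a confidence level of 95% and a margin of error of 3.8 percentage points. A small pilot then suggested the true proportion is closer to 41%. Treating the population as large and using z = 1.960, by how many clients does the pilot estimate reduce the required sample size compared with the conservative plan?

22

Conservative (p = 0.5): n = 1.960² × 0.25 / 0.038² ≈ 665.10 → 666.
Using p = 0.41: p(1−p) = 0.2419, so n = 1.960² × 0.2419 / 0.038² ≈ 643.55 → 644.
Reduction: 666 − 644 = 22.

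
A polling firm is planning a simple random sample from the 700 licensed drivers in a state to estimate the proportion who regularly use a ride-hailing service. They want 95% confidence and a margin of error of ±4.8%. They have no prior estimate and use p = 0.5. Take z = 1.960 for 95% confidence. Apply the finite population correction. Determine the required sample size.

262

Unadjusted: n₀ = 1.960² × 0.50 × 0.50 / 0.048² ≈ 416.84, so n₀ = 417.
Finite population correction with N = 700: n = n₀ / (1 + (n₀−1)/N) = 417 / (1 + 416/700) = 417 / 1.5943 ≈ 261.56.
Rounding up, n = 262.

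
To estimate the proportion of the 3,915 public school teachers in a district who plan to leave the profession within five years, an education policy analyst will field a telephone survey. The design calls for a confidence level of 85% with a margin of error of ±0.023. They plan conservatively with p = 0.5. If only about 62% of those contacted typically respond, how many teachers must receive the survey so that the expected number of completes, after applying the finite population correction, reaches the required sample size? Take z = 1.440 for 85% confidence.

Completed interviews needed (unadjusted): n₀ = 1.440² × 0.2500 / 0.023² ≈ 979.96 → 980.
FPC for N = 3,915: n = 980 / (1 + 979/3915) = 980 / 1.2501 ≈ 783.96 → 784.
At a 62% response rate, contacts needed = 784 / 0.62 ≈ 1264.52 → 1265.

1265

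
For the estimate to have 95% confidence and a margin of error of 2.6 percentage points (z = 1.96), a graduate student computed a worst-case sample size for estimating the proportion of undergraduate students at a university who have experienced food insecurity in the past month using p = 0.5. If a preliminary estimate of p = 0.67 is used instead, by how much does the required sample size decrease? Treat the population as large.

164

Conservative (p = 0.5): n = 1.96² × 0.25 / 0.026² ≈ 1420.71 → 1421.
Using p = 0.67: p(1−p) = 0.2211, so n = 1.96² × 0.2211 / 0.026² ≈ 1256.48 → 1257.
Reduction: 1421 − 1257 = 164.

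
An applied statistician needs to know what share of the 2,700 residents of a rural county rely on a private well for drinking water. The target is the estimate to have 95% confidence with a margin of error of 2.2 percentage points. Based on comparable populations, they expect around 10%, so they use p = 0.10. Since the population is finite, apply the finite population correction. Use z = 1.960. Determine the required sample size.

Unadjusted: n₀ = 1.960² × 0.10 × 0.90 / 0.022² ≈ 714.35, so n₀ = 715.
Finite population correction with N = 2,700: n = n₀ / (1 + (n₀−1)/N) = 715 / (1 + 714/2700) = 715 / 1.2644 ≈ 565.47.
Rounding up, n = 566.

566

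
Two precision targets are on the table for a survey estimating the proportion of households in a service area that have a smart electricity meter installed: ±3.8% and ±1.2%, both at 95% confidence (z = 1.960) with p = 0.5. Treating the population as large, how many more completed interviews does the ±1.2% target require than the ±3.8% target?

At ±3.8%: n = 1.960² × 0.2500 / 0.038² ≈ 665.10 → 666.
At ±1.2%: n = 1.960² × 0.2500 / 0.012² ≈ 6669.44 → 6670.
Additional respondents: 6670 − 666 = 6004.

6004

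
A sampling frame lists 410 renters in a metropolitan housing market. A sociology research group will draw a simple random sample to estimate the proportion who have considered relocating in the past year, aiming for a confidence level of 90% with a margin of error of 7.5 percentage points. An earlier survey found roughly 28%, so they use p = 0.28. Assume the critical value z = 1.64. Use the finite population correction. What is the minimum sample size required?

Unadjusted: n₀ = 1.64² × 0.28 × 0.72 / 0.075² ≈ 96.40, so n₀ = 97.
Finite population correction with N = 410: n = n₀ / (1 + (n₀−1)/N) = 97 / (1 + 96/410) = 97 / 1.2341 ≈ 78.60.
Rounding up, n = 79.

79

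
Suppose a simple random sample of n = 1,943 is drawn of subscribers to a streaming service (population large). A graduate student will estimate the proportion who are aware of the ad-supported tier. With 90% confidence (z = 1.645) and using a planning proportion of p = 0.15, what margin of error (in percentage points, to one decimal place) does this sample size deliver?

1.3

SE(p̂) = √[p(1−p)/n] = √[0.1275/1943] = 0.00810.
E = z × SE = 1.645 × 0.00810 = 0.01333, or 1.3 percentage points.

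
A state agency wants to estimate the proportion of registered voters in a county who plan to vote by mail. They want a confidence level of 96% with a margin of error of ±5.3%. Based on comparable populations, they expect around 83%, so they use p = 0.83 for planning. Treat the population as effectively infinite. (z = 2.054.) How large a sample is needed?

With p = 0.83, p(1−p) = 0.1411.
n = z²·p(1−p)/E² = 2.054² × 0.1411 / 0.053² = 4.2189 × 0.1411 / 0.002809 ≈ 211.92.
Rounding up gives n = 212.

212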